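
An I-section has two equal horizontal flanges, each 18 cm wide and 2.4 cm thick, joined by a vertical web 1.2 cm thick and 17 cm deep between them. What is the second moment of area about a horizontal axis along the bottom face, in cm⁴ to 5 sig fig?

I_base ≈ 2.1351 × 10⁴ cm⁴

Treat the section as a set of non-overlapping primitives; coordinates are from the bounding-box lower-left.
Bottom flange: 18 × 2.4, A = 43.2 cm², y = 1.2 cm, Ī = 20.736 cm⁴.
Web: 1.2 × 17, A = 20.4 cm², y = 10.9 cm, Ī = 491.3 cm⁴.
Top flange: 18 × 2.4, A = 43.2 cm², y = 20.6 cm, Ī = 20.736 cm⁴.
Transfer each piece to the base of the section using Ī + A·d² with d = y − 0:
  bottom flange: d = 1.2 cm → contributes +82.944 cm⁴
  web: d = 10.9 cm → contributes +2915.024 cm⁴
  top flange: d = 20.6 cm → contributes +18353.09 cm⁴
Total I = 21351.06 cm⁴.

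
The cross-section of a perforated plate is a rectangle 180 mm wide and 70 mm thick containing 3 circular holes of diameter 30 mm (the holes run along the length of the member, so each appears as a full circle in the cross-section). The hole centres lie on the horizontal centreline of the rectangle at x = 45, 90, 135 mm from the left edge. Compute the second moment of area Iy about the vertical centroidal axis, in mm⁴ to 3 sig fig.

Treat the section as a set of non-overlapping primitives; coordinates are from the bounding-box lower-left.
Plate: 180 × 70, A = 12 600 mm², x = 90 mm, Ī = 34 020 000 mm⁴.
Hole 1 (subtracted): ⌀30, A = 706.86 mm², x = 45 mm, Ī = 39 761 mm⁴.
Hole 2 (subtracted): ⌀30, A = 706.86 mm², x = 90 mm, Ī = 39 761 mm⁴.
Hole 3 (subtracted): ⌀30, A = 706.86 mm², x = 135 mm, Ī = 39 761 mm⁴.
By symmetry the centroid is at mid-width, x̄ = 90 mm.
Transfer each piece to the vertical centroidal axis using Ī + A·d² with d = x − 90:
  plate: d = 0 mm → contributes +34 020 000 mm⁴
  hole 1: d = -45 mm → contributes −1 471 149 mm⁴
  hole 2: d = 0 mm → contributes −39 761 mm⁴
  hole 3: d = 45 mm → contributes −1 471 149 mm⁴
Total I = 31 037 941 mm⁴.

Iy ≈ 3.10 × 10⁷ mm⁴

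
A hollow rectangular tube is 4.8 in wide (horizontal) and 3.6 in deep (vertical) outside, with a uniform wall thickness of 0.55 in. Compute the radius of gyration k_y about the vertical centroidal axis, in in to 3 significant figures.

Treat the section as a set of non-overlapping primitives; coordinates are from the bounding-box lower-left.
Outer rectangle: 4.8 × 3.6, A = 17.28 in², x = 2.4 in, Ī = 33.178 in⁴.
Inner void (subtracted): 3.7 × 2.5, A = 9.25 in², x = 2.4 in, Ī = 10.553 in⁴.
By symmetry the centroid is at mid-width, x̄ = 2.4 in.
All pieces are centred on the vertical centroidal axis, so I = ΣĪ (holes subtracted) = 22.625 in⁴.
Radius of gyration: k = √(I/A) = √(22.625 / 8.03) = 1.6786 in.

k_y ≈ 1.68 in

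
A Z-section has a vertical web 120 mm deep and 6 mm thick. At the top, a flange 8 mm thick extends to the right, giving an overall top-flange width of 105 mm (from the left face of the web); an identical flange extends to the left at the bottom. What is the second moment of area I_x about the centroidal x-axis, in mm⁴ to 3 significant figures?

I_x ≈ 5.84 × 10⁶ mm⁴

Split into non-overlapping primitives; take the origin at the lower-left of the bounding box.
Web: 6 × 120, A = 720 mm², y = 60 mm, Ī = 864 000 mm⁴.
Top flange (beyond web): 99 × 8, A = 792 mm², y = 116 mm, Ī = 4 224 mm⁴.
Bottom flange (beyond web): 99 × 8, A = 792 mm², y = 4 mm, Ī = 4 224 mm⁴.
Centroid: ȳ = ΣA·y / ΣA = 60 mm.
Transfer each piece to the centroidal x-axis using Ī + A·d² with d = y − 60:
  web: d = 0 mm → contributes +864 000 mm⁴
  top flange (beyond web): d = 56 mm → contributes +2 487 936 mm⁴
  bottom flange (beyond web): d = -56 mm → contributes +2 487 936 mm⁴
Total I = 5 839 872 mm⁴.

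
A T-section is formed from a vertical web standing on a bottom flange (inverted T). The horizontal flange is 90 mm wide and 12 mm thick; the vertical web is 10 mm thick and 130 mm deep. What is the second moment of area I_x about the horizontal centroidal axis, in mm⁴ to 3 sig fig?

I_x ≈ 4.82 × 10⁶ mm⁴

Break the section into simple shapes (no overlaps), measuring from the bottom-left corner of the bounding box.
Flange: 90 × 12, A = 1 080 mm², y = 6 mm, Ī = 12 960 mm⁴.
Web: 10 × 130, A = 1 300 mm², y = 77 mm, Ī = 1 830 833 mm⁴.
Centroid: ȳ = ΣA·y / ΣA = 44.782 mm.
Transfer each piece to the horizontal centroidal axis using Ī + A·d² with d = y − 44.782:
  flange: d = -38.782 mm → contributes +1 637 286 mm⁴
  web: d = 32.218 mm → contributes +3 180 274 mm⁴
Total I = 4 817 560 mm⁴.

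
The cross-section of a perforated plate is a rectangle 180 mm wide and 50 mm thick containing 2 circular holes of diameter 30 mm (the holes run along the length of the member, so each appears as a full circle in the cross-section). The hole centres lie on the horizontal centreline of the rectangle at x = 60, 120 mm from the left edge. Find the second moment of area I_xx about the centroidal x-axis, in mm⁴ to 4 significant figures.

I_xx ≈ 1.795 × 10⁶ mm⁴

Decompose the section into non-overlapping parts with the origin at the bottom-left of its bounding rectangle.
Plate: 180 × 50, A = 9 000 mm², y = 25 mm, Ī = 1 875 000 mm⁴.
Hole 1 (subtracted): ⌀30, A = 706.858 mm², y = 25 mm, Ī = 39760.8 mm⁴.
Hole 2 (subtracted): ⌀30, A = 706.858 mm², y = 25 mm, Ī = 39760.8 mm⁴.
By symmetry the centroid is at mid-height, ȳ = 25 mm.
All pieces are centred on the centroidal x-axis, so I = ΣĪ (holes subtracted) = 1 795 478 mm⁴.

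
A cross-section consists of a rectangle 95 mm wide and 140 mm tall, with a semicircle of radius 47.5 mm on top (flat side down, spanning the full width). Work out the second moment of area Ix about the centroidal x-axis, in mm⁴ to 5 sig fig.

Split into non-overlapping primitives; take the origin at the lower-left of the bounding box.
Rectangular body: 95 × 140, A = 13 300 mm², y = 70 mm, Ī = 21 723 333 mm⁴.
Semicircular cap: semicircle r = 47.5, A = 3544.109 mm², y = 160.1596 mm, Ī = 558735.8 mm⁴.
Centroid: ȳ = ΣA·y / ΣA = 88.97017 mm.
Transfer each piece to the centroidal x-axis using Ī + A·d² with d = y − 88.97017:
  rectangular body: d = -18.97017 mm → contributes +26 509 567 mm⁴
  semicircular cap: d = 71.18946 mm → contributes +18 520 066 mm⁴
Total I = 45 029 633 mm⁴.

Ix ≈ 4.5030 × 10⁷ mm⁴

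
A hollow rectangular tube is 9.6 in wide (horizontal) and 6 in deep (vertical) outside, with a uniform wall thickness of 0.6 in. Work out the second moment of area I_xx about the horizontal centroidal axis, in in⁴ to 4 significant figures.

I_xx ≈ 95.39 in⁴

Decompose the section into non-overlapping parts with the origin at the bottom-left of its bounding rectangle.
Outer rectangle: 9.6 × 6, A = 57.6 in², y = 3 in, Ī = 172.8 in⁴.
Inner void (subtracted): 8.4 × 4.8, A = 40.32 in², y = 3 in, Ī = 77.4144 in⁴.
By symmetry the centroid is at mid-height, ȳ = 3 in.
All pieces are centred on the horizontal centroidal axis, so I = ΣĪ (holes subtracted) = 95.3856 in⁴.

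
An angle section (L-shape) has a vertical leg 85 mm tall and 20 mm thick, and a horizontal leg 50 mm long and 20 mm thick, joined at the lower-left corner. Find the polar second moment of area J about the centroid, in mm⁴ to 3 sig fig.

Split into non-overlapping primitives; take the origin at the lower-left of the bounding box.
Vertical leg: 20 × 85, A = 1 700 mm², y = 42.5 mm, Ī = 1 023 542 mm⁴.
Horizontal leg (remainder): 30 × 20, A = 600 mm², y = 10 mm, Ī = 20 000 mm⁴.
Centroid: ȳ = ΣA·y / ΣA = 34.022 mm.
Transfer each piece to the centroidal x-axis using Ī + A·d² with d = y − 34.022:
  vertical leg: d = 8.4783 mm → contributes +1 145 739 mm⁴
  horizontal leg (remainder): d = -24.022 mm → contributes +366 226 mm⁴
Total I = 1 511 966 mm⁴.
For the y-axis: x̄ = 16.522 mm.
Repeating about the centroidal y-axis gives I_y = 378 841 mm⁴.
Polar second moment: J = I_x + I_y = 1 890 806 mm⁴.

J ≈ 1.89 × 10⁶ mm⁴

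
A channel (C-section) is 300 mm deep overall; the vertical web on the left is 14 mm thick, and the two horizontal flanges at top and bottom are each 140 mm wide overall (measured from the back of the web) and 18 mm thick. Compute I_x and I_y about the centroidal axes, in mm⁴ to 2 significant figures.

Split into non-overlapping primitives; take the origin at the lower-left of the bounding box.
Web: 14 × 300, A = 4 200 mm², y = 150 mm, Ī = 31 500 000 mm⁴.
Top flange (beyond web): 126 × 18, A = 2 268 mm², y = 291 mm, Ī = 61 236 mm⁴.
Bottom flange (beyond web): 126 × 18, A = 2 268 mm², y = 9 mm, Ī = 61 236 mm⁴.
By symmetry the centroid is at mid-height, ȳ = 150 mm.
Transfer each piece to the centroidal x-axis using Ī + A·d² with d = y − 150:
  web: d = 0 mm → contributes +31 500 000 mm⁴
  top flange (beyond web): d = 141 mm → contributes +45 151 344 mm⁴
  bottom flange (beyond web): d = -141 mm → contributes +45 151 344 mm⁴
Total I = 121 802 688 mm⁴.
For the y-axis: x̄ = 43.35 mm.
Repeating about the centroidal y-axis gives I_y = 16 755 497 mm⁴.

I_x ≈ 1.2 × 10⁸ mm⁴, I_y ≈ 1.7 × 10⁷ mm⁴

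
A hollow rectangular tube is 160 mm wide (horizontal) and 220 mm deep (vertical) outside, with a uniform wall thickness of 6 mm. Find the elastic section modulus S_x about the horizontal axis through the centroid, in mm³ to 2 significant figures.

S_x ≈ 2.8 × 10⁵ mm³

Decompose the section into non-overlapping parts with the origin at the bottom-left of its bounding rectangle.
Outer rectangle: 160 × 220, A = 35 200 mm², y = 110 mm, Ī = 141 973 333 mm⁴.
Inner void (subtracted): 148 × 208, A = 30 784 mm², y = 110 mm, Ī = 110 986 581 mm⁴.
By symmetry the centroid is at mid-height, ȳ = 110 mm.
All pieces are centred on the horizontal axis through the centroid, so I = ΣĪ (holes subtracted) = 30 986 752 mm⁴.
Extreme fibre distance c = 110 mm; S = I/c = 281 698 mm³.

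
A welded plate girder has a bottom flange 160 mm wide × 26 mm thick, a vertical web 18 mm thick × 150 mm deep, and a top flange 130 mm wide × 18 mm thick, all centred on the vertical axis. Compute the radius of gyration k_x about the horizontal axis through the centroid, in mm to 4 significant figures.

k_x ≈ 74.43 mm

Decompose the section into non-overlapping parts with the origin at the bottom-left of its bounding rectangle.
Bottom plate: 160 × 26, A = 4 160 mm², y = 13 mm, Ī = 234 347 mm⁴.
Web plate: 18 × 150, A = 2 700 mm², y = 101 mm, Ī = 5 062 500 mm⁴.
Top plate: 130 × 18, A = 2 340 mm², y = 185 mm, Ī = 63 180 mm⁴.
Centroid: ȳ = ΣA·y / ΣA = 82.5739 mm.
Transfer each piece to the horizontal axis through the centroid using Ī + A·d² with d = y − 82.5739:
  bottom plate: d = -69.5739 mm → contributes +20 370 949 mm⁴
  web plate: d = 18.4261 mm → contributes +5 979 206 mm⁴
  top plate: d = 102.426 mm → contributes +24 612 362 mm⁴
Total I = 50 962 516 mm⁴.
Radius of gyration: k = √(I/A) = √(50 962 516 / 9 200) = 74.4272 mm.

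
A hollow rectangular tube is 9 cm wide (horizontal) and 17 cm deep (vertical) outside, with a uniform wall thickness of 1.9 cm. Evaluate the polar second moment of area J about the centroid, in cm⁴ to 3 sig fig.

J ≈ 3570 cm⁴

Break the section into simple shapes (no overlaps), measuring from the bottom-left corner of the bounding box.
Outer rectangle: 9 × 17, A = 153 cm², y = 8.5 cm, Ī = 3684.8 cm⁴.
Inner void (subtracted): 5.2 × 13.2, A = 68.64 cm², y = 8.5 cm, Ī = 996.65 cm⁴.
By symmetry the centroid is at mid-height, ȳ = 8.5 cm.
All pieces are centred on the centroidal x-axis, so I = ΣĪ (holes subtracted) = 2688.1 cm⁴.
Repeating about the centroidal y-axis gives I_y = 878.08 cm⁴.
Polar second moment: J = I_x + I_y = 3566.2 cm⁴.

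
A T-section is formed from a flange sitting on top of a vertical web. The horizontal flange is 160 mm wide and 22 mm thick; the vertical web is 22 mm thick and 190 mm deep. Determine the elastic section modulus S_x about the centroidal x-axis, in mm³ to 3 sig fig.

Treat the section as a set of non-overlapping primitives; coordinates are from the bounding-box lower-left.
Flange: 160 × 22, A = 3 520 mm², y = 201 mm, Ī = 141 973 mm⁴.
Web: 22 × 190, A = 4 180 mm², y = 95 mm, Ī = 12 574 833 mm⁴.
Centroid: ȳ = ΣA·y / ΣA = 143.46 mm.
Transfer each piece to the centroidal x-axis using Ī + A·d² with d = y − 143.46:
  flange: d = 57.543 mm → contributes +11 797 328 mm⁴
  web: d = -48.457 mm → contributes +22 389 869 mm⁴
Total I = 34 187 198 mm⁴.
Extreme fibre distance c = 143.46 mm; S = I/c = 238 309 mm³.

S_x ≈ 2.38 × 10⁵ mm³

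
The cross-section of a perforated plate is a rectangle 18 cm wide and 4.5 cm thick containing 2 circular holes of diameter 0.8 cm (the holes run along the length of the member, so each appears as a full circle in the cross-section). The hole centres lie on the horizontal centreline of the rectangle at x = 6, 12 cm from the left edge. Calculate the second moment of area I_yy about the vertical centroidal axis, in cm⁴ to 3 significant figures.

I_yy ≈ 2180 cm⁴

Split into non-overlapping primitives; take the origin at the lower-left of the bounding box.
Plate: 18 × 4.5, A = 81 cm², x = 9 cm, Ī = 2 187 cm⁴.
Hole 1 (subtracted): ⌀0.8, A = 0.50265 cm², x = 6 cm, Ī = 0.020106 cm⁴.
Hole 2 (subtracted): ⌀0.8, A = 0.50265 cm², x = 12 cm, Ī = 0.020106 cm⁴.
By symmetry the centroid is at mid-width, x̄ = 9 cm.
Transfer each piece to the vertical centroidal axis using Ī + A·d² with d = x − 9:
  plate: d = 0 cm → contributes +2 187 cm⁴
  hole 1: d = -3 cm → contributes −4.544 cm⁴
  hole 2: d = 3 cm → contributes −4.544 cm⁴
Total I = 2177.9 cm⁴.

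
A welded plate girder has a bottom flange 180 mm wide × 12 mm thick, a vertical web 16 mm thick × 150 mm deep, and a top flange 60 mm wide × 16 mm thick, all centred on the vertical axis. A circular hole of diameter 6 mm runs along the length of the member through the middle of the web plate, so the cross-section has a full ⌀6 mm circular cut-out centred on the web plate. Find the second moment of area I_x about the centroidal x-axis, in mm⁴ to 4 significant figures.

I_x ≈ 2.368 × 10⁷ mm⁴

Decompose the section into non-overlapping parts with the origin at the bottom-left of its bounding rectangle.
Bottom plate: 180 × 12, A = 2 160 mm², y = 6 mm, Ī = 25 920 mm⁴.
Web plate: 16 × 150, A = 2 400 mm², y = 87 mm, Ī = 4 500 000 mm⁴.
Top plate: 60 × 16, A = 960 mm², y = 170 mm, Ī = 20 480 mm⁴.
Hole (subtracted): ⌀6, A = 28.2743 mm², y = 87 mm, Ī = 63.6173 mm⁴.
Centroid: ȳ = ΣA·y / ΣA = 69.6503 mm.
Transfer each piece to the centroidal x-axis using Ī + A·d² with d = y − 69.6503:
  bottom plate: d = -63.6503 mm → contributes +8 776 849 mm⁴
  web plate: d = 17.3497 mm → contributes +5 222 432 mm⁴
  top plate: d = 100.35 mm → contributes +9 687 747 mm⁴
  hole: d = 17.3497 mm → contributes −8574.57 mm⁴
Total I = 23 678 453 mm⁴.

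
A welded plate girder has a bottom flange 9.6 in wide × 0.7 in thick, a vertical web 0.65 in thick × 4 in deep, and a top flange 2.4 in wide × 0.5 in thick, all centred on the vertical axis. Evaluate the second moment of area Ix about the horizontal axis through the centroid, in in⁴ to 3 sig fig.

Break the section into simple shapes (no overlaps), measuring from the bottom-left corner of the bounding box.
Bottom plate: 9.6 × 0.7, A = 6.72 in², y = 0.35 in, Ī = 0.2744 in⁴.
Web plate: 0.65 × 4, A = 2.6 in², y = 2.7 in, Ī = 3.4667 in⁴.
Top plate: 2.4 × 0.5, A = 1.2 in², y = 4.95 in, Ī = 0.025 in⁴.
Centroid: ȳ = ΣA·y / ΣA = 1.4555 in.
Transfer each piece to the horizontal axis through the centroid using Ī + A·d² with d = y − 1.4555:
  bottom plate: d = -1.1055 in → contributes +8.4873 in⁴
  web plate: d = 1.2445 in → contributes +7.4934 in⁴
  top plate: d = 3.4945 in → contributes +14.679 in⁴
Total I = 30.659 in⁴.

Ix ≈ 30.7 in⁴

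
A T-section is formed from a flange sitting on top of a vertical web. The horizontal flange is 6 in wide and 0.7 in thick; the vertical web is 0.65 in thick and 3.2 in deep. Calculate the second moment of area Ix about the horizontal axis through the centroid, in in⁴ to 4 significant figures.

Ix ≈ 7.236 in⁴

Break the section into simple shapes (no overlaps), measuring from the bottom-left corner of the bounding box.
Flange: 6 × 0.7, A = 4.2 in², y = 3.55 in, Ī = 0.1715 in⁴.
Web: 0.65 × 3.2, A = 2.08 in², y = 1.6 in, Ī = 1.77493 in⁴.
Centroid: ȳ = ΣA·y / ΣA = 2.90414 in.
Transfer each piece to the horizontal axis through the centroid using Ī + A·d² with d = y − 2.90414:
  flange: d = 0.64586 in → contributes +1.92347 in⁴
  web: d = -1.30414 in → contributes +5.31256 in⁴
Total I = 7.23603 in⁴.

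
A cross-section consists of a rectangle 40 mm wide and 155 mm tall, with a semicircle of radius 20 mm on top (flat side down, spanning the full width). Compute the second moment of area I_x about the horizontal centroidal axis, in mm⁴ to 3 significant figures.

Break the section into simple shapes (no overlaps), measuring from the bottom-left corner of the bounding box.
Rectangular body: 40 × 155, A = 6 200 mm², y = 77.5 mm, Ī = 12 412 917 mm⁴.
Semicircular cap: semicircle r = 20, A = 628.32 mm², y = 163.49 mm, Ī = 17 561 mm⁴.
Centroid: ȳ = ΣA·y / ΣA = 85.412 mm.
Transfer each piece to the horizontal centroidal axis using Ī + A·d² with d = y − 85.412:
  rectangular body: d = -7.9123 mm → contributes +12 801 069 mm⁴
  semicircular cap: d = 78.076 mm → contributes +3 847 696 mm⁴
Total I = 16 648 765 mm⁴.

I_x ≈ 1.66 × 10⁷ mm⁴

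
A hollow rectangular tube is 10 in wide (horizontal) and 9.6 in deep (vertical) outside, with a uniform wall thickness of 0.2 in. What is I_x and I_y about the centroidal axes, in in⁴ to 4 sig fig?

Treat the section as a set of non-overlapping primitives; coordinates are from the bounding-box lower-left.
Outer rectangle: 10 × 9.6, A = 96 in², y = 4.8 in, Ī = 737.28 in⁴.
Inner void (subtracted): 9.6 × 9.2, A = 88.32 in², y = 4.8 in, Ī = 622.95 in⁴.
By symmetry the centroid is at mid-height, ȳ = 4.8 in.
All pieces are centred on the centroidal x-axis, so I = ΣĪ (holes subtracted) = 114.33 in⁴.
Repeating about the centroidal y-axis gives I_y = 121.702 in⁴.

I_x ≈ 114.3 in⁴, I_y ≈ 121.7 in⁴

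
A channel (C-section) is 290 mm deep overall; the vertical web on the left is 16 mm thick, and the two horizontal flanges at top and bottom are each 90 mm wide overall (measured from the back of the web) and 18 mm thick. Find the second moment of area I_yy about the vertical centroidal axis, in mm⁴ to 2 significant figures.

I_yy ≈ 4.7 × 10⁶ mm⁴

Split into non-overlapping primitives; take the origin at the lower-left of the bounding box.
Web: 16 × 290, A = 4 640 mm², x = 8 mm, Ī = 98 987 mm⁴.
Top flange (beyond web): 74 × 18, A = 1 332 mm², x = 53 mm, Ī = 607 836 mm⁴.
Bottom flange (beyond web): 74 × 18, A = 1 332 mm², x = 53 mm, Ī = 607 836 mm⁴.
Centroid: x̄ = ΣA·x / ΣA = 24.41 mm.
Transfer each piece to the vertical centroidal axis using Ī + A·d² with d = x − 24.41:
  web: d = -16.41 mm → contributes +1 348 929 mm⁴
  top flange (beyond web): d = 28.59 mm → contributes +1 696 374 mm⁴
  bottom flange (beyond web): d = 28.59 mm → contributes +1 696 374 mm⁴
Total I = 4 741 677 mm⁴.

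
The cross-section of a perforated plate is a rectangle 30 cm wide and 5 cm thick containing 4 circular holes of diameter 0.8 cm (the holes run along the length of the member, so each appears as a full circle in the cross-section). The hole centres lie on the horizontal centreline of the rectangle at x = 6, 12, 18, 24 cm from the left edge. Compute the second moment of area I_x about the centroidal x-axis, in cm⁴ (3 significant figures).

I_x ≈ 312 cm⁴

Decompose the section into non-overlapping parts with the origin at the bottom-left of its bounding rectangle.
Plate: 30 × 5, A = 150 cm², y = 2.5 cm, Ī = 312.5 cm⁴.
Hole 1 (subtracted): ⌀0.8, A = 0.50265 cm², y = 2.5 cm, Ī = 0.020106 cm⁴.
Hole 2 (subtracted): ⌀0.8, A = 0.50265 cm², y = 2.5 cm, Ī = 0.020106 cm⁴.
Hole 3 (subtracted): ⌀0.8, A = 0.50265 cm², y = 2.5 cm, Ī = 0.020106 cm⁴.
Hole 4 (subtracted): ⌀0.8, A = 0.50265 cm², y = 2.5 cm, Ī = 0.020106 cm⁴.
By symmetry the centroid is at mid-height, ȳ = 2.5 cm.
All pieces are centred on the centroidal x-axis, so I = ΣĪ (holes subtracted) = 312.42 cm⁴.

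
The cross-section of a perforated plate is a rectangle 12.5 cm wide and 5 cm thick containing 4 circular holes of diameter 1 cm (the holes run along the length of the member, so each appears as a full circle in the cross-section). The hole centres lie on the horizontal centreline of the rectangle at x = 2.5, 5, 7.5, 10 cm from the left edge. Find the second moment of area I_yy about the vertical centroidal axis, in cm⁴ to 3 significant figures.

I_yy ≈ 789 cm⁴

Treat the section as a set of non-overlapping primitives; coordinates are from the bounding-box lower-left.
Plate: 12.5 × 5, A = 62.5 cm², x = 6.25 cm, Ī = 813.8 cm⁴.
Hole 1 (subtracted): ⌀1, A = 0.7854 cm², x = 2.5 cm, Ī = 0.049087 cm⁴.
Hole 2 (subtracted): ⌀1, A = 0.7854 cm², x = 5 cm, Ī = 0.049087 cm⁴.
Hole 3 (subtracted): ⌀1, A = 0.7854 cm², x = 7.5 cm, Ī = 0.049087 cm⁴.
Hole 4 (subtracted): ⌀1, A = 0.7854 cm², x = 10 cm, Ī = 0.049087 cm⁴.
By symmetry the centroid is at mid-width, x̄ = 6.25 cm.
Transfer each piece to the vertical centroidal axis using Ī + A·d² with d = x − 6.25:
  plate: d = 0 cm → contributes +813.8 cm⁴
  hole 1: d = -3.75 cm → contributes −11.094 cm⁴
  hole 2: d = -1.25 cm → contributes −1.2763 cm⁴
  hole 3: d = 1.25 cm → contributes −1.2763 cm⁴
  hole 4: d = 3.75 cm → contributes −11.094 cm⁴
Total I = 789.06 cm⁴.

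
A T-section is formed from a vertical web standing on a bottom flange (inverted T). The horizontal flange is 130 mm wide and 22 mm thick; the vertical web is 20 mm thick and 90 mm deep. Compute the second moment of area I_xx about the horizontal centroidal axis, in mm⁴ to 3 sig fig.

Treat the section as a set of non-overlapping primitives; coordinates are from the bounding-box lower-left.
Flange: 130 × 22, A = 2 860 mm², y = 11 mm, Ī = 115 353 mm⁴.
Web: 20 × 90, A = 1 800 mm², y = 67 mm, Ī = 1 215 000 mm⁴.
Centroid: ȳ = ΣA·y / ΣA = 32.631 mm.
Transfer each piece to the horizontal centroidal axis using Ī + A·d² with d = y − 32.631:
  flange: d = -21.631 mm → contributes +1 453 536 mm⁴
  web: d = 34.369 mm → contributes +3 341 223 mm⁴
Total I = 4 794 758 mm⁴.

I_xx ≈ 4.79 × 10⁶ mm⁴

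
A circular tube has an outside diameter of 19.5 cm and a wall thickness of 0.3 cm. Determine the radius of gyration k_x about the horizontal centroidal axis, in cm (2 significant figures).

Break the section into simple shapes (no overlaps), measuring from the bottom-left corner of the bounding box.
Outer circle: ⌀19.5, A = 298.6 cm², y = 9.75 cm, Ī = 7 098 cm⁴.
Bore (subtracted): ⌀18.9, A = 280.6 cm², y = 9.75 cm, Ī = 6 264 cm⁴.
By symmetry the centroid is at mid-height, ȳ = 9.75 cm.
All pieces are centred on the horizontal centroidal axis, so I = ΣĪ (holes subtracted) = 834 cm⁴.
Radius of gyration: k = √(I/A) = √(834 / 18.1) = 6.789 cm.

k_x ≈ 6.8 cm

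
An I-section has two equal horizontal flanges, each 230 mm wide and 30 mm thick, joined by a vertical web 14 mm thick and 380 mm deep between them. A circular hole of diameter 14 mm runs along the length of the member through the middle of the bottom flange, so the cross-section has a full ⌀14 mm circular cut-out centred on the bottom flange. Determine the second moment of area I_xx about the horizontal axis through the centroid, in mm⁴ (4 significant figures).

I_xx ≈ 6.385 × 10⁸ mm⁴

Break the section into simple shapes (no overlaps), measuring from the bottom-left corner of the bounding box.
Bottom flange: 230 × 30, A = 6 900 mm², y = 15 mm, Ī = 517 500 mm⁴.
Web: 14 × 380, A = 5 320 mm², y = 220 mm, Ī = 64 017 333 mm⁴.
Top flange: 230 × 30, A = 6 900 mm², y = 425 mm, Ī = 517 500 mm⁴.
Hole (subtracted): ⌀14, A = 153.938 mm², y = 15 mm, Ī = 1885.74 mm⁴.
Centroid: ȳ = ΣA·y / ΣA = 221.664 mm.
Transfer each piece to the horizontal axis through the centroid using Ī + A·d² with d = y − 221.664:
  bottom flange: d = -206.664 mm → contributes +295 216 226 mm⁴
  web: d = -1.66388 mm → contributes +64 032 062 mm⁴
  top flange: d = 203.336 mm → contributes +285 801 979 mm⁴
  hole: d = -206.664 mm → contributes −6 576 573 mm⁴
Total I = 638 473 694 mm⁴.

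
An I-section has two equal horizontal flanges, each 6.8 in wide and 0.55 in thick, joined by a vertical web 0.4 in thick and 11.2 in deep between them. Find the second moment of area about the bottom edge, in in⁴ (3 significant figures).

Break the section into simple shapes (no overlaps), measuring from the bottom-left corner of the bounding box.
Bottom flange: 6.8 × 0.55, A = 3.74 in², y = 0.275 in, Ī = 0.094279 in⁴.
Web: 0.4 × 11.2, A = 4.48 in², y = 6.15 in, Ī = 46.831 in⁴.
Top flange: 6.8 × 0.55, A = 3.74 in², y = 12.025 in, Ī = 0.094279 in⁴.
Transfer each piece to a horizontal axis along the bottom face using Ī + A·d² with d = y − 0:
  bottom flange: d = 0.275 in → contributes +0.37712 in⁴
  web: d = 6.15 in → contributes +216.28 in⁴
  top flange: d = 12.025 in → contributes +540.9 in⁴
Total I = 757.55 in⁴.

I_base ≈ 758 in⁴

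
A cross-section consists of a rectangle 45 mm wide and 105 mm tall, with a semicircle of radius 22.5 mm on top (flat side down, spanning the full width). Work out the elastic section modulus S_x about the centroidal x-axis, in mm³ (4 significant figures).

S_x ≈ 1.058 × 10⁵ mm³

Decompose the section into non-overlapping parts with the origin at the bottom-left of its bounding rectangle.
Rectangular body: 45 × 105, A = 4 725 mm², y = 52.5 mm, Ī = 4 341 094 mm⁴.
Semicircular cap: semicircle r = 22.5, A = 795.216 mm², y = 114.549 mm, Ī = 28129.5 mm⁴.
Centroid: ȳ = ΣA·y / ΣA = 61.4385 mm.
Transfer each piece to the centroidal x-axis using Ī + A·d² with d = y − 61.4385:
  rectangular body: d = -8.93852 mm → contributes +4 718 608 mm⁴
  semicircular cap: d = 53.1108 mm → contributes +2 271 237 mm⁴
Total I = 6 989 845 mm⁴.
Extreme fibre distance c = 66.0615 mm; S = I/c = 105 808 mm³.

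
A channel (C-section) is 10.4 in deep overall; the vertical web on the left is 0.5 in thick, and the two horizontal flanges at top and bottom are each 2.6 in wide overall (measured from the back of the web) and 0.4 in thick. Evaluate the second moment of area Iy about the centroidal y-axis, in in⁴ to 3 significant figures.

Iy ≈ 2.87 in⁴

Split into non-overlapping primitives; take the origin at the lower-left of the bounding box.
Web: 0.5 × 10.4, A = 5.2 in², x = 0.25 in, Ī = 0.10833 in⁴.
Top flange (beyond web): 2.1 × 0.4, A = 0.84 in², x = 1.55 in, Ī = 0.3087 in⁴.
Bottom flange (beyond web): 2.1 × 0.4, A = 0.84 in², x = 1.55 in, Ī = 0.3087 in⁴.
Centroid: x̄ = ΣA·x / ΣA = 0.56744 in.
Transfer each piece to the centroidal y-axis using Ī + A·d² with d = x − 0.56744:
  web: d = -0.31744 in → contributes +0.63233 in⁴
  top flange (beyond web): d = 0.98256 in → contributes +1.1197 in⁴
  bottom flange (beyond web): d = 0.98256 in → contributes +1.1197 in⁴
Total I = 2.8716 in⁴.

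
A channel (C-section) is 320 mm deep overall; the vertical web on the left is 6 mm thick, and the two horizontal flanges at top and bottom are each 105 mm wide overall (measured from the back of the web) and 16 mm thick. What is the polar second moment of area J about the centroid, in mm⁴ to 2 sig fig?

Treat the section as a set of non-overlapping primitives; coordinates are from the bounding-box lower-left.
Web: 6 × 320, A = 1 920 mm², y = 160 mm, Ī = 16 384 000 mm⁴.
Top flange (beyond web): 99 × 16, A = 1 584 mm², y = 312 mm, Ī = 33 792 mm⁴.
Bottom flange (beyond web): 99 × 16, A = 1 584 mm², y = 8 mm, Ī = 33 792 mm⁴.
By symmetry the centroid is at mid-height, ȳ = 160 mm.
Transfer each piece to the centroidal x-axis using Ī + A·d² with d = y − 160:
  web: d = 0 mm → contributes +16 384 000 mm⁴
  top flange (beyond web): d = 152 mm → contributes +36 630 528 mm⁴
  bottom flange (beyond web): d = -152 mm → contributes +36 630 528 mm⁴
Total I = 89 645 056 mm⁴.
For the y-axis: x̄ = 35.69 mm.
Repeating about the centroidal y-axis gives I_y = 5 888 243 mm⁴.
Polar second moment: J = I_x + I_y = 95 533 299 mm⁴.

J ≈ 9.6 × 10⁷ mm⁴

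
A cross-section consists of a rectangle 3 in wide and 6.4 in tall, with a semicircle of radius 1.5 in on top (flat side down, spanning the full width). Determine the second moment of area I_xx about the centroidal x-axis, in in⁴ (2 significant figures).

I_xx ≈ 110 in⁴

Treat the section as a set of non-overlapping primitives; coordinates are from the bounding-box lower-left.
Rectangular body: 3 × 6.4, A = 19.2 in², y = 3.2 in, Ī = 65.54 in⁴.
Semicircular cap: semicircle r = 1.5, A = 3.534 in², y = 7.037 in, Ī = 0.5556 in⁴.
Centroid: ȳ = ΣA·y / ΣA = 3.796 in.
Transfer each piece to the centroidal x-axis using Ī + A·d² with d = y − 3.796:
  rectangular body: d = -0.5964 in → contributes +72.37 in⁴
  semicircular cap: d = 3.24 in → contributes +37.66 in⁴
Total I = 110 in⁴.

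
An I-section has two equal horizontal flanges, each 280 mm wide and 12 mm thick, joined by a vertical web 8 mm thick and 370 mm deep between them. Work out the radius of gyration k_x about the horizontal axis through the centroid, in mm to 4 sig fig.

k_x ≈ 169.8 mm

Break the section into simple shapes (no overlaps), measuring from the bottom-left corner of the bounding box.
Bottom flange: 280 × 12, A = 3 360 mm², y = 6 mm, Ī = 40 320 mm⁴.
Web: 8 × 370, A = 2 960 mm², y = 197 mm, Ī = 33 768 667 mm⁴.
Top flange: 280 × 12, A = 3 360 mm², y = 388 mm, Ī = 40 320 mm⁴.
By symmetry the centroid is at mid-height, ȳ = 197 mm.
Transfer each piece to the horizontal axis through the centroid using Ī + A·d² with d = y − 197:
  bottom flange: d = -191 mm → contributes +122 616 480 mm⁴
  web: d = 0 mm → contributes +33 768 667 mm⁴
  top flange: d = 191 mm → contributes +122 616 480 mm⁴
Total I = 279 001 627 mm⁴.
Radius of gyration: k = √(I/A) = √(279 001 627 / 9 680) = 169.772 mm.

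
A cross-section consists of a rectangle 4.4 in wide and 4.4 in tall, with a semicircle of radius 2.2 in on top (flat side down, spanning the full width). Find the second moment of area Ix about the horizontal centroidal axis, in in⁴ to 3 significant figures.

Ix ≈ 87.4 in⁴

Split into non-overlapping primitives; take the origin at the lower-left of the bounding box.
Rectangular body: 4.4 × 4.4, A = 19.36 in², y = 2.2 in, Ī = 31.234 in⁴.
Semicircular cap: semicircle r = 2.2, A = 7.6027 in², y = 5.3337 in, Ī = 2.5711 in⁴.
Centroid: ȳ = ΣA·y / ΣA = 3.0836 in.
Transfer each piece to the horizontal centroidal axis using Ī + A·d² with d = y − 3.0836:
  rectangular body: d = -0.88361 in → contributes +46.35 in⁴
  semicircular cap: d = 2.2501 in → contributes +41.063 in⁴
Total I = 87.413 in⁴.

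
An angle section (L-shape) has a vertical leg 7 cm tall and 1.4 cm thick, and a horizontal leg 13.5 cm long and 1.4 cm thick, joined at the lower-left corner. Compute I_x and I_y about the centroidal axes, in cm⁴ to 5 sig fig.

I_x ≈ 91.457 cm⁴, I_y ≈ 491.15 cm⁴

Decompose the section into non-overlapping parts with the origin at the bottom-left of its bounding rectangle.
Vertical leg: 1.4 × 7, A = 9.8 cm², y = 3.5 cm, Ī = 40.01667 cm⁴.
Horizontal leg (remainder): 12.1 × 1.4, A = 16.94 cm², y = 0.7 cm, Ī = 2.766867 cm⁴.
Centroid: ȳ = ΣA·y / ΣA = 1.726178 cm.
Transfer each piece to the centroidal x-axis using Ī + A·d² with d = y − 1.726178:
  vertical leg: d = 1.773822 cm → contributes +70.85182 cm⁴
  horizontal leg (remainder): d = -1.026178 cm → contributes +20.60539 cm⁴
Total I = 91.45721 cm⁴.
For the y-axis: x̄ = 4.976178 cm.
Repeating about the centroidal y-axis gives I_y = 491.152 cm⁴.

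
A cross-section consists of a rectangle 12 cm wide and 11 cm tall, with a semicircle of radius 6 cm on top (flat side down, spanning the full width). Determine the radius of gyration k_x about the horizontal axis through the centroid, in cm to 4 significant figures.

Decompose the section into non-overlapping parts with the origin at the bottom-left of its bounding rectangle.
Rectangular body: 12 × 11, A = 132 cm², y = 5.5 cm, Ī = 1 331 cm⁴.
Semicircular cap: semicircle r = 6, A = 56.5487 cm², y = 13.5465 cm, Ī = 142.245 cm⁴.
Centroid: ȳ = ΣA·y / ΣA = 7.91326 cm.
Transfer each piece to the horizontal axis through the centroid using Ī + A·d² with d = y − 7.91326:
  rectangular body: d = -2.41326 cm → contributes +2099.75 cm⁴
  semicircular cap: d = 5.63322 cm → contributes +1936.71 cm⁴
Total I = 4036.46 cm⁴.
Radius of gyration: k = √(I/A) = √(4036.46 / 188.549) = 4.62688 cm.

k_x ≈ 4.627 cm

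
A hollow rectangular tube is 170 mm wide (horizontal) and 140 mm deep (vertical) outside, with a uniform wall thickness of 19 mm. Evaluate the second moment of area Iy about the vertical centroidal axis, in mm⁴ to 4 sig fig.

Iy ≈ 3.777 × 10⁷ mm⁴

Break the section into simple shapes (no overlaps), measuring from the bottom-left corner of the bounding box.
Outer rectangle: 170 × 140, A = 23 800 mm², x = 85 mm, Ī = 57 318 333 mm⁴.
Inner void (subtracted): 132 × 102, A = 13 464 mm², x = 85 mm, Ī = 19 549 728 mm⁴.
By symmetry the centroid is at mid-width, x̄ = 85 mm.
All pieces are centred on the vertical centroidal axis, so I = ΣĪ (holes subtracted) = 37 768 605 mm⁴.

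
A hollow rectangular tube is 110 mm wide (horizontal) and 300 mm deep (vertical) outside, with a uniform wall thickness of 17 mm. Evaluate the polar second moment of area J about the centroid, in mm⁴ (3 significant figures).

J ≈ 1.52 × 10⁸ mm⁴

Decompose the section into non-overlapping parts with the origin at the bottom-left of its bounding rectangle.
Outer rectangle: 110 × 300, A = 33 000 mm², y = 150 mm, Ī = 247 500 000 mm⁴.
Inner void (subtracted): 76 × 266, A = 20 216 mm², y = 150 mm, Ī = 119 200 275 mm⁴.
By symmetry the centroid is at mid-height, ȳ = 150 mm.
All pieces are centred on the centroidal x-axis, so I = ΣĪ (holes subtracted) = 128 299 725 mm⁴.
Repeating about the centroidal y-axis gives I_y = 23 544 365 mm⁴.
Polar second moment: J = I_x + I_y = 151 844 091 mm⁴.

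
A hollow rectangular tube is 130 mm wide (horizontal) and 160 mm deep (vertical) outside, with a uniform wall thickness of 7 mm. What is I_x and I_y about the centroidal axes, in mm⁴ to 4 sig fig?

I_x ≈ 1.429 × 10⁷ mm⁴, I_y ≈ 1.030 × 10⁷ mm⁴

Treat the section as a set of non-overlapping primitives; coordinates are from the bounding-box lower-left.
Outer rectangle: 130 × 160, A = 20 800 mm², y = 80 mm, Ī = 44 373 333 mm⁴.
Inner void (subtracted): 116 × 146, A = 16 936 mm², y = 80 mm, Ī = 30 083 981 mm⁴.
By symmetry the centroid is at mid-height, ȳ = 80 mm.
All pieces are centred on the centroidal x-axis, so I = ΣĪ (holes subtracted) = 14 289 352 mm⁴.
Repeating about the centroidal y-axis gives I_y = 10 302 432 mm⁴.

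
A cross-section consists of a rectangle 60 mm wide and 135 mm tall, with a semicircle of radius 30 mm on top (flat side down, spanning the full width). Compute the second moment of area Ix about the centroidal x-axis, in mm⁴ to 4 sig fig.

Treat the section as a set of non-overlapping primitives; coordinates are from the bounding-box lower-left.
Rectangular body: 60 × 135, A = 8 100 mm², y = 67.5 mm, Ī = 12 301 875 mm⁴.
Semicircular cap: semicircle r = 30, A = 1413.72 mm², y = 147.732 mm, Ī = 88903.1 mm⁴.
Centroid: ȳ = ΣA·y / ΣA = 79.4224 mm.
Transfer each piece to the centroidal x-axis using Ī + A·d² with d = y − 79.4224:
  rectangular body: d = -11.9224 mm → contributes +13 453 229 mm⁴
  semicircular cap: d = 68.31 mm → contributes +6 685 676 mm⁴
Total I = 20 138 905 mm⁴.

Ix ≈ 2.014 × 10⁷ mm⁴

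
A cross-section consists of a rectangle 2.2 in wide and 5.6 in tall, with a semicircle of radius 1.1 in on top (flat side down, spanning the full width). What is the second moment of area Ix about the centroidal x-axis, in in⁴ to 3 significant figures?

Treat the section as a set of non-overlapping primitives; coordinates are from the bounding-box lower-left.
Rectangular body: 2.2 × 5.6, A = 12.32 in², y = 2.8 in, Ī = 32.196 in⁴.
Semicircular cap: semicircle r = 1.1, A = 1.9007 in², y = 6.0669 in, Ī = 0.1607 in⁴.
Centroid: ȳ = ΣA·y / ΣA = 3.2366 in.
Transfer each piece to the centroidal x-axis using Ī + A·d² with d = y − 3.2366:
  rectangular body: d = -0.43663 in → contributes +34.545 in⁴
  semicircular cap: d = 2.8302 in → contributes +15.385 in⁴
Total I = 49.93 in⁴.

Ix ≈ 49.9 in⁴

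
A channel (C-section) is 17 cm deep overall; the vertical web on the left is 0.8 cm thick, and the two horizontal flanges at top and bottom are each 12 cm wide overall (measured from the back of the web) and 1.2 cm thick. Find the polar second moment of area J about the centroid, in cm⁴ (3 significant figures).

Decompose the section into non-overlapping parts with the origin at the bottom-left of its bounding rectangle.
Web: 0.8 × 17, A = 13.6 cm², y = 8.5 cm, Ī = 327.53 cm⁴.
Top flange (beyond web): 11.2 × 1.2, A = 13.44 cm², y = 16.4 cm, Ī = 1.6128 cm⁴.
Bottom flange (beyond web): 11.2 × 1.2, A = 13.44 cm², y = 0.6 cm, Ī = 1.6128 cm⁴.
By symmetry the centroid is at mid-height, ȳ = 8.5 cm.
Transfer each piece to the centroidal x-axis using Ī + A·d² with d = y − 8.5:
  web: d = 0 cm → contributes +327.53 cm⁴
  top flange (beyond web): d = 7.9 cm → contributes +840.4 cm⁴
  bottom flange (beyond web): d = -7.9 cm → contributes +840.4 cm⁴
Total I = 2008.3 cm⁴.
For the y-axis: x̄ = 4.3842 cm.
Repeating about the centroidal y-axis gives I_y = 606.82 cm⁴.
Polar second moment: J = I_x + I_y = 2615.2 cm⁴.

J ≈ 2620 cm⁴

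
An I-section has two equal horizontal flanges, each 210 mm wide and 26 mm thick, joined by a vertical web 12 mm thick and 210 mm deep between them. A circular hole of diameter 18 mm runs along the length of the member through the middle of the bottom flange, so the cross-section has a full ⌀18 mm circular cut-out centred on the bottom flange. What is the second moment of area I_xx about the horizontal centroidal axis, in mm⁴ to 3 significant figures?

Break the section into simple shapes (no overlaps), measuring from the bottom-left corner of the bounding box.
Bottom flange: 210 × 26, A = 5 460 mm², y = 13 mm, Ī = 307 580 mm⁴.
Web: 12 × 210, A = 2 520 mm², y = 131 mm, Ī = 9 261 000 mm⁴.
Top flange: 210 × 26, A = 5 460 mm², y = 249 mm, Ī = 307 580 mm⁴.
Hole (subtracted): ⌀18, A = 254.47 mm², y = 13 mm, Ī = 5 153 mm⁴.
Centroid: ȳ = ΣA·y / ΣA = 133.28 mm.
Transfer each piece to the horizontal centroidal axis using Ī + A·d² with d = y − 133.28:
  bottom flange: d = -120.28 mm → contributes +79 295 367 mm⁴
  web: d = -2.2773 mm → contributes +9 274 069 mm⁴
  top flange: d = 115.72 mm → contributes +73 426 505 mm⁴
  hole: d = -120.28 mm → contributes −3 686 461 mm⁴
Total I = 158 309 479 mm⁴.

I_xx ≈ 1.58 × 10⁸ mm⁴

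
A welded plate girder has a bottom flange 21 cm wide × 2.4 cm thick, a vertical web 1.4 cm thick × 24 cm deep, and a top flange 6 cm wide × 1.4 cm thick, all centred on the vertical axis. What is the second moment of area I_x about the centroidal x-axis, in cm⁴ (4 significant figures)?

I_x ≈ 8398 cm⁴

Break the section into simple shapes (no overlaps), measuring from the bottom-left corner of the bounding box.
Bottom plate: 21 × 2.4, A = 50.4 cm², y = 1.2 cm, Ī = 24.192 cm⁴.
Web plate: 1.4 × 24, A = 33.6 cm², y = 14.4 cm, Ī = 1612.8 cm⁴.
Top plate: 6 × 1.4, A = 8.4 cm², y = 27.1 cm, Ī = 1.372 cm⁴.
Centroid: ȳ = ΣA·y / ΣA = 8.35455 cm.
Transfer each piece to the centroidal x-axis using Ī + A·d² with d = y − 8.35455:
  bottom plate: d = -7.15455 cm → contributes +2604.04 cm⁴
  web plate: d = 6.04545 cm → contributes +2840.8 cm⁴
  top plate: d = 18.7455 cm → contributes +2953.07 cm⁴
Total I = 8397.91 cm⁴.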